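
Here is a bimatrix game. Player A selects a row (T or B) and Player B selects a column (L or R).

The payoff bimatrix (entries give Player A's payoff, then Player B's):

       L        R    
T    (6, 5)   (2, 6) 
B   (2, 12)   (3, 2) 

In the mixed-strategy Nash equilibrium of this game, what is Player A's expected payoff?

14/5

First find y, the probability Player B plays L, from Player A's indifference between T and B: 6y + 2(1−y) = 2y + 3(1−y), giving y = 1/5.
Since Player A is indifferent in equilibrium, Player A's expected payoff equals the payoff from either row against (1/5, 4/5). Using T: 6(1/5) + 2(4/5) = 14/5.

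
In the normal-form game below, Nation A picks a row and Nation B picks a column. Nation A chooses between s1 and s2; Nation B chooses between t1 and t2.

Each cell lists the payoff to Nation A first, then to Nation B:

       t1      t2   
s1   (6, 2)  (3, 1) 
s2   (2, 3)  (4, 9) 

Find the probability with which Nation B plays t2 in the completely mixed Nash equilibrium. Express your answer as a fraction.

4/5

Let q be the probability that Nation B plays t1. In a completely mixed equilibrium, Nation A must be indifferent between s1 and s2.
Nation A's expected payoff from s1 is 6q + 3(1−q); from s2 it is 2q + 4(1−q).
Setting these equal: 3q + 3 = −2q + 4, so q = 1/5.
Therefore Nation B plays t2 with probability 1 − 1/5 = 4/5.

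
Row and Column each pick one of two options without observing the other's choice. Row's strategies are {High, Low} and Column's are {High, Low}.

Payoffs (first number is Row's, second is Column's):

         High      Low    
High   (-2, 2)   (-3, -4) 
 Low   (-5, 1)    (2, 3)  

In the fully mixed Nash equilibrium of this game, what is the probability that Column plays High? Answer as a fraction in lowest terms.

Let y be the probability that Column plays High. In a completely mixed equilibrium, Row must be indifferent between High and Low.
Row's expected payoff from High is −2y − 3(1−y); from Low it is −5y + 2(1−y).
Setting these equal: y − 3 = −7y + 2, so y = 5/8.

5/8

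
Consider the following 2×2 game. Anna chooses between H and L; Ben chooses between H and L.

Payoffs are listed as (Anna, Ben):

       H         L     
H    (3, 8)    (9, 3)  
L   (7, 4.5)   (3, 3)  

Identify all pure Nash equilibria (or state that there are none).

(H, H): Anna prefers L (7 > 3) — not an equilibrium.
(H, L): Ben prefers H (8 > 3) — not an equilibrium.
(L, H): Anna gets 7 ≥ 3 from H, and Ben gets 4.5 ≥ 3 from L — Nash equilibrium.
(L, L): Anna prefers H (9 > 3); Ben prefers H (4.5 > 3) — not an equilibrium.

(L, H)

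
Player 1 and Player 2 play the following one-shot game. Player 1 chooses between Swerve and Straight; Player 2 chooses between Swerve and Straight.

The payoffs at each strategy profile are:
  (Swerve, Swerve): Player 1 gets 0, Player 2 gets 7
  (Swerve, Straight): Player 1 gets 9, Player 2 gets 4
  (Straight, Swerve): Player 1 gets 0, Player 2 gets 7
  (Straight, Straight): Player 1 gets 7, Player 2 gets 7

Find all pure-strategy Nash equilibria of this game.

(Swerve, Swerve): Player 1 gets 0 ≥ 0 from Straight, and Player 2 gets 7 ≥ 4 from Straight — Nash equilibrium.
(Swerve, Straight): Player 2 prefers Swerve (7 > 4) — not an equilibrium.
(Straight, Swerve): Player 1 gets 0 ≥ 0 from Swerve, and Player 2 gets 7 ≥ 7 from Straight — Nash equilibrium.
(Straight, Straight): Player 1 prefers Swerve (9 > 7) — not an equilibrium.

(Swerve, Swerve) and (Straight, Swerve)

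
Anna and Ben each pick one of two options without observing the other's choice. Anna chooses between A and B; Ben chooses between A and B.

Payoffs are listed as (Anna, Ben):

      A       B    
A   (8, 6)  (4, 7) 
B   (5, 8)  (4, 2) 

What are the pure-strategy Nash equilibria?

(A, B)

(A, A): Ben prefers B (7 > 6) — not an equilibrium.
(A, B): Anna gets 4 ≥ 4 from B, and Ben gets 7 ≥ 6 from A — Nash equilibrium.
(B, A): Anna prefers A (8 > 5) — not an equilibrium.
(B, B): Ben prefers A (8 > 2) — not an equilibrium.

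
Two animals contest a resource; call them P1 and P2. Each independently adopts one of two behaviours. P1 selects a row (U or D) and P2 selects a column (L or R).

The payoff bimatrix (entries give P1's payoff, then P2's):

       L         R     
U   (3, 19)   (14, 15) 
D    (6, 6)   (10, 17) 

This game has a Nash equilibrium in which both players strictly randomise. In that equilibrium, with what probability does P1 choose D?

Let x be the probability that P1 plays U. In a completely mixed equilibrium, P2 must be indifferent between L and R.
P2's expected payoff from L is 19x + 6(1−x); from R it is 15x + 17(1−x).
Setting these equal: 13x + 6 = −2x + 17, so x = 11/15.
Therefore P1 plays D with probability 1 − 11/15 = 4/15.

4/15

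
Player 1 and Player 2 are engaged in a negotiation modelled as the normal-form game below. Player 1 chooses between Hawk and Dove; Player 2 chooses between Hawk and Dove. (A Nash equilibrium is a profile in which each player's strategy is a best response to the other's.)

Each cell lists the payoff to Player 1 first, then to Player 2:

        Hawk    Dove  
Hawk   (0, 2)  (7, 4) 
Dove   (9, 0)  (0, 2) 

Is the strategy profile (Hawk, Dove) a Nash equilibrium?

At (Hawk, Dove), Player 1 earns 7; switching to Dove would give 0, so Player 1 has no profitable deviation.
Player 2 earns 4; switching to Hawk would give 2, so Player 2 has no profitable deviation.
Neither player can gain by a unilateral deviation, so this profile is a Nash equilibrium.

Yes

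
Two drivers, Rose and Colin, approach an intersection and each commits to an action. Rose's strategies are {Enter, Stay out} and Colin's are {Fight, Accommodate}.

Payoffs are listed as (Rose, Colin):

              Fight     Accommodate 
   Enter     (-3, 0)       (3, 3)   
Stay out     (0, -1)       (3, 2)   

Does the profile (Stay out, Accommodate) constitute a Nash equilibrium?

At (Stay out, Accommodate), Rose earns 3; switching to Enter would give 3, so Rose has no profitable deviation.
Colin earns 2; switching to Fight would give -1, so Colin has no profitable deviation.
Neither player can gain by a unilateral deviation, so this profile is a Nash equilibrium.

Yes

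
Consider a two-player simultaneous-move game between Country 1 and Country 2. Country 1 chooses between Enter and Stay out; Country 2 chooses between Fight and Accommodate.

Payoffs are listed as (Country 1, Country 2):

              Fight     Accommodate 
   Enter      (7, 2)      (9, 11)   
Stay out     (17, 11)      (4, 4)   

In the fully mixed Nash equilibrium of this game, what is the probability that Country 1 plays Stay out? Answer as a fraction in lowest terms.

9/16

Let r be the probability that Country 1 plays Enter. In a completely mixed equilibrium, Country 2 must be indifferent between Fight and Accommodate.
Country 2's expected payoff from Fight is 2r + 11(1−r); from Accommodate it is 11r + 4(1−r).
Setting these equal: −9r + 11 = 7r + 4, so r = 7/16.
Therefore Country 1 plays Stay out with probability 1 − 7/16 = 9/16.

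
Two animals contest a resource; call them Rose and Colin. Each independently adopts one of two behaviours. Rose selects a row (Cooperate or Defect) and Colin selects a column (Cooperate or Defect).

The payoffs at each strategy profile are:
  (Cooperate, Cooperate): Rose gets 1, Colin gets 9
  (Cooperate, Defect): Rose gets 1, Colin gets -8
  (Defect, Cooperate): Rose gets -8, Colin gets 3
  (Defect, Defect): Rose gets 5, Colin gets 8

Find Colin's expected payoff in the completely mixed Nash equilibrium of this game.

First find p, the probability Rose plays Cooperate, from Colin's indifference between Cooperate and Defect: 9p + 3(1−p) = −8p + 8(1−p), giving p = 5/22.
Since Colin is indifferent in equilibrium, Colin's expected payoff equals the payoff from either column against (5/22, 17/22). Using Cooperate: 9(5/22) + 3(17/22) = 48/11.

48/11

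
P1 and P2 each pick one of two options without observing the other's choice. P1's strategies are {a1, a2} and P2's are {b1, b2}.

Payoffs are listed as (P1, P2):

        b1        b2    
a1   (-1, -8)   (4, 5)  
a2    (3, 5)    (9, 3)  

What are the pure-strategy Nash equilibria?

(a1, b1): P1 prefers a2 (3 > -1); P2 prefers b2 (5 > -8) — not an equilibrium.
(a1, b2): P1 prefers a2 (9 > 4) — not an equilibrium.
(a2, b1): P1 gets 3 ≥ -1 from a1, and P2 gets 5 ≥ 3 from b2 — Nash equilibrium.
(a2, b2): P2 prefers b1 (5 > 3) — not an equilibrium.

(a2, b1)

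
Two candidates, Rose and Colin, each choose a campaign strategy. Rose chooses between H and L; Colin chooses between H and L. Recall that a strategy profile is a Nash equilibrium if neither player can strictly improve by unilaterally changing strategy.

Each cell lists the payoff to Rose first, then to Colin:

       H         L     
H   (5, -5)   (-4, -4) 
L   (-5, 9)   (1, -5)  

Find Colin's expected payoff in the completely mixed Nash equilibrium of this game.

First find x, the probability Rose plays H, from Colin's indifference between H and L: −5x + 9(1−x) = −4x − 5(1−x), giving x = 14/15.
Since Colin is indifferent in equilibrium, Colin's expected payoff equals the payoff from either column against (14/15, 1/15). Using H: −5(14/15) + 9(1/15) = -61/15.

-61/15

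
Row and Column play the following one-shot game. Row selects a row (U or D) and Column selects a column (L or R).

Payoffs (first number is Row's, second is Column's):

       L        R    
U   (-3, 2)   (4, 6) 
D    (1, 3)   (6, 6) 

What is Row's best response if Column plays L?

D

Against L, Row earns -3 from U and 1 from D.
So D is the best response.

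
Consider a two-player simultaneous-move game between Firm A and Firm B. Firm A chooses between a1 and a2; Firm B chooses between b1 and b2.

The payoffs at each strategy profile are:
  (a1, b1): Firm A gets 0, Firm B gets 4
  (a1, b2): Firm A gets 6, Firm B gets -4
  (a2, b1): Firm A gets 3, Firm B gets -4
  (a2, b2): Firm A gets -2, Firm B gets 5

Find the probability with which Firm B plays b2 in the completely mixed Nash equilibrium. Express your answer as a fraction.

3/11

Let q be the probability that Firm B plays b1. In a completely mixed equilibrium, Firm A must be indifferent between a1 and a2.
Firm A's expected payoff from a1 is 6(1−q); from a2 it is 3q − 2(1−q).
Setting these equal: −6q + 6 = 5q − 2, so q = 8/11.
Therefore Firm B plays b2 with probability 1 − 8/11 = 3/11.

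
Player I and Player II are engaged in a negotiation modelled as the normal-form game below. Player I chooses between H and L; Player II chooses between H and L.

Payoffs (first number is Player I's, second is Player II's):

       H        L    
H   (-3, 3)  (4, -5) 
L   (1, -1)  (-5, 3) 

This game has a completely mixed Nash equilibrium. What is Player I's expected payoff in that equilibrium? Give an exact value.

-11/13

First find y, the probability Player II plays H, from Player I's indifference between H and L: −3y + 4(1−y) = y − 5(1−y), giving y = 9/13.
Since Player I is indifferent in equilibrium, Player I's expected payoff equals the payoff from either row against (9/13, 4/13). Using H: −3(9/13) + 4(4/13) = -11/13.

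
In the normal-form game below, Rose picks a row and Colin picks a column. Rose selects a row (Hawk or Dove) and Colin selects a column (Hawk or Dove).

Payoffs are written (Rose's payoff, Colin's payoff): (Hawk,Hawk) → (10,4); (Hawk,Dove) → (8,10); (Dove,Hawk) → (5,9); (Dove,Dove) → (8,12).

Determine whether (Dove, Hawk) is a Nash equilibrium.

No

At (Dove, Hawk), Rose earns 5; switching to Hawk would give 10, so Rose would deviate.
Colin earns 9; switching to Dove would give 12, so Colin would deviate.
Since at least one player can profitably deviate, this is not a Nash equilibrium.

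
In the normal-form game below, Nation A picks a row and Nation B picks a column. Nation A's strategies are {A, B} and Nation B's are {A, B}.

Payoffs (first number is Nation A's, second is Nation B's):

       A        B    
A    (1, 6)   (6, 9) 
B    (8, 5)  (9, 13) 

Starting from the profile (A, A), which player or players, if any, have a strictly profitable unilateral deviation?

Nation A at (A, A) earns 1; deviating to B yields 8 — a strict improvement.
Nation B earns 6; deviating to B yields 9 — a strict improvement.
Both Nation A and Nation B have strictly profitable deviations.

Both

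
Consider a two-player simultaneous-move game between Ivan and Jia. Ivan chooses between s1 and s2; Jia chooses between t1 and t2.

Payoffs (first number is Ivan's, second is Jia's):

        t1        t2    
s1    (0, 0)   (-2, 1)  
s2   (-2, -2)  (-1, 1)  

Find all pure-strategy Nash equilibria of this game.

(s1, t1): Jia prefers t2 (1 > 0) — not an equilibrium.
(s1, t2): Ivan prefers s2 (-1 > -2) — not an equilibrium.
(s2, t1): Ivan prefers s1 (0 > -2); Jia prefers t2 (1 > -2) — not an equilibrium.
(s2, t2): Ivan gets -1 ≥ -2 from s1, and Jia gets 1 ≥ -2 from t1 — Nash equilibrium.

(s2, t2)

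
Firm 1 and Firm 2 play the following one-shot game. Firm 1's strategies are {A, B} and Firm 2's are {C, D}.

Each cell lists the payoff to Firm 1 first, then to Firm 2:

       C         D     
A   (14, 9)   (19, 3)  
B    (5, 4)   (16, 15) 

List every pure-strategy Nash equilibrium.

(A, C)

(A, C): Firm 1 gets 14 ≥ 5 from B, and Firm 2 gets 9 ≥ 3 from D — Nash equilibrium.
(A, D): Firm 2 prefers C (9 > 3) — not an equilibrium.
(B, C): Firm 1 prefers A (14 > 5); Firm 2 prefers D (15 > 4) — not an equilibrium.
(B, D): Firm 1 prefers A (19 > 16) — not an equilibrium.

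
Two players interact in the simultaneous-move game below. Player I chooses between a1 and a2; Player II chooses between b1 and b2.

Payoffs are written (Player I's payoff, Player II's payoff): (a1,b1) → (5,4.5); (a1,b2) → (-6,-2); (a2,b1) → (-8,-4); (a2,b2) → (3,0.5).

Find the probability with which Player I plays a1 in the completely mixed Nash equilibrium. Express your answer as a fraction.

Let p be the probability that Player I plays a1. In a completely mixed equilibrium, Player II must be indifferent between b1 and b2.
Player II's expected payoff from b1 is 4.5p − 4(1−p); from b2 it is −2p + 0.5(1−p).
Setting these equal: 8.5p − 4 = −2.5p + 0.5, so p = 9/22.

9/22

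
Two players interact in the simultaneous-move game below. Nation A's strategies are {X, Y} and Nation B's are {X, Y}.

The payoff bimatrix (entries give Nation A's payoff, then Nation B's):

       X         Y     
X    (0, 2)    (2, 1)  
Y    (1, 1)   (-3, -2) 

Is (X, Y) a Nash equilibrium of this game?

At (X, Y), Nation A earns 2; switching to Y would give -3, so Nation A has no profitable deviation.
Nation B earns 1; switching to X would give 2, so Nation B would deviate.
Since at least one player can profitably deviate, this is not a Nash equilibrium.

No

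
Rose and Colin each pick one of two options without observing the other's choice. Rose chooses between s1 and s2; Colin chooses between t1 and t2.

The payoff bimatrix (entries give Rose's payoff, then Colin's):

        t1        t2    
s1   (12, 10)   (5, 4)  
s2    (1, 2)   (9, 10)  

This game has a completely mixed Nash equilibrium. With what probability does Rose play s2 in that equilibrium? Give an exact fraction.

3/7

Let r be the probability that Rose plays s1. In a completely mixed equilibrium, Colin must be indifferent between t1 and t2.
Colin's expected payoff from t1 is 10r + 2(1−r); from t2 it is 4r + 10(1−r).
Setting these equal: 8r + 2 = −6r + 10, so r = 4/7.
Therefore Rose plays s2 with probability 1 − 4/7 = 3/7.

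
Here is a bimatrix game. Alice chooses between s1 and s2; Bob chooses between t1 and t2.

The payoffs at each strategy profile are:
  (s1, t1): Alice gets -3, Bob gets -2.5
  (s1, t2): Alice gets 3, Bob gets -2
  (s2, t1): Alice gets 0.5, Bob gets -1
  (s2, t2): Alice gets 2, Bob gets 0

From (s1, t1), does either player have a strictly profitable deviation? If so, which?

Both

Alice at (s1, t1) earns -3; deviating to s2 yields 0.5 — a strict improvement.
Bob earns -2.5; deviating to t2 yields -2 — a strict improvement.
Both Alice and Bob have strictly profitable deviations.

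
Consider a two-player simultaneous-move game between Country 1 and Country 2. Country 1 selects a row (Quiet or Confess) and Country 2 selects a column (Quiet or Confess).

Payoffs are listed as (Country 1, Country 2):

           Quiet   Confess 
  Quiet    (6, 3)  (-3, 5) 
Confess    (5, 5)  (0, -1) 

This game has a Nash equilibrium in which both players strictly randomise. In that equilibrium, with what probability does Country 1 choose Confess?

Let r be the probability that Country 1 plays Quiet. In a completely mixed equilibrium, Country 2 must be indifferent between Quiet and Confess.
Country 2's expected payoff from Quiet is 3r + 5(1−r); from Confess it is 5r − (1−r).
Setting these equal: −2r + 5 = 6r − 1, so r = 3/4.
Therefore Country 1 plays Confess with probability 1 − 3/4 = 1/4.

1/4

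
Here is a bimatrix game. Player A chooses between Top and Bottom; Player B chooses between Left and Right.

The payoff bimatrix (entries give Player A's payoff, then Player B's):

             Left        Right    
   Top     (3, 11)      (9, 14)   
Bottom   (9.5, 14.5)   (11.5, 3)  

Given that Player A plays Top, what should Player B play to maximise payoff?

Right

Against Top, Player B earns 11 from Left and 14 from Right.
So Right is the best response.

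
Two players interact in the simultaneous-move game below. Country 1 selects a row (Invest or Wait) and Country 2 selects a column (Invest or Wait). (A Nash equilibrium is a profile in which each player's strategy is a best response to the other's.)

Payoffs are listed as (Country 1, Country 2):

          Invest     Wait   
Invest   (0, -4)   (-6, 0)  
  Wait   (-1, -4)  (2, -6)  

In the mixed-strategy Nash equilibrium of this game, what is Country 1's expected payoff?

-2/3

First find q, the probability Country 2 plays Invest, from Country 1's indifference between Invest and Wait: −6(1−q) = −q + 2(1−q), giving q = 8/9.
Since Country 1 is indifferent in equilibrium, Country 1's expected payoff equals the payoff from either row against (8/9, 1/9). Using Invest: −6(1/9) = -2/3.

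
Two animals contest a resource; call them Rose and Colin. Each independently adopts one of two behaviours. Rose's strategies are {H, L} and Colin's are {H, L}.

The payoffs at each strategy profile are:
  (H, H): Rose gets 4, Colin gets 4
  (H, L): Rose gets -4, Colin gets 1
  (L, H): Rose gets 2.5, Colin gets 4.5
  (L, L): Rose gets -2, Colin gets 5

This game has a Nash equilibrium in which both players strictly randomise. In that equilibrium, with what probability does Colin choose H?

4/7

Let y be the probability that Colin plays H. In a completely mixed equilibrium, Rose must be indifferent between H and L.
Rose's expected payoff from H is 4y − 4(1−y); from L it is 2.5y − 2(1−y).
Setting these equal: 8y − 4 = 4.5y − 2, so y = 4/7.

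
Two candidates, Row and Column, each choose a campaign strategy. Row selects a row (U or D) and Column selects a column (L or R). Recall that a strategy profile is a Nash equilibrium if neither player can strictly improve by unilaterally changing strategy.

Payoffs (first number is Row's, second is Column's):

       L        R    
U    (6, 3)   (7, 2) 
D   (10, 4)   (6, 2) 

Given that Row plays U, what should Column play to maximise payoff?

L

Against U, Column earns 3 from L and 2 from R.
So L is the best response.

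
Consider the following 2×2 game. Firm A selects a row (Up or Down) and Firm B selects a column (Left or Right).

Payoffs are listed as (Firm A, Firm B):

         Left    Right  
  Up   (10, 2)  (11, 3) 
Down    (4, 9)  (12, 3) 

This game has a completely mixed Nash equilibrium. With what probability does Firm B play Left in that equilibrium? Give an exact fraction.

1/7

Let y be the probability that Firm B plays Left. In a completely mixed equilibrium, Firm A must be indifferent between Up and Down.
Firm A's expected payoff from Up is 10y + 11(1−y); from Down it is 4y + 12(1−y).
Setting these equal: −y + 11 = −8y + 12, so y = 1/7.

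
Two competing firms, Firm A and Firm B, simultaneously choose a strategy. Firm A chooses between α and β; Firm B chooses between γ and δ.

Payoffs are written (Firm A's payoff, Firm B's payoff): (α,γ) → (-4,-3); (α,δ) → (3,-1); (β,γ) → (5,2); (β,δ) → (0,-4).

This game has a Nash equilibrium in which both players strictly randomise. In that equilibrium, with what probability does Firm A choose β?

Let x be the probability that Firm A plays α. In a completely mixed equilibrium, Firm B must be indifferent between γ and δ.
Firm B's expected payoff from γ is −3x + 2(1−x); from δ it is −x − 4(1−x).
Setting these equal: −5x + 2 = 3x − 4, so x = 3/4.
Therefore Firm A plays β with probability 1 − 3/4 = 1/4.

1/4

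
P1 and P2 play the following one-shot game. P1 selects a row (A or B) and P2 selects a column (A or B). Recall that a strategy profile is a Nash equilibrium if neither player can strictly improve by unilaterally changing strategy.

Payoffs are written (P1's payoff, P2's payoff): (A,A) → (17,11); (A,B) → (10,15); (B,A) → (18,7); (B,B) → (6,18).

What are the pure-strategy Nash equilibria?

(A, B)

(A, A): P1 prefers B (18 > 17); P2 prefers B (15 > 11) — not an equilibrium.
(A, B): P1 gets 10 ≥ 6 from B, and P2 gets 15 ≥ 11 from A — Nash equilibrium.
(B, A): P2 prefers B (18 > 7) — not an equilibrium.
(B, B): P1 prefers A (10 > 6) — not an equilibrium.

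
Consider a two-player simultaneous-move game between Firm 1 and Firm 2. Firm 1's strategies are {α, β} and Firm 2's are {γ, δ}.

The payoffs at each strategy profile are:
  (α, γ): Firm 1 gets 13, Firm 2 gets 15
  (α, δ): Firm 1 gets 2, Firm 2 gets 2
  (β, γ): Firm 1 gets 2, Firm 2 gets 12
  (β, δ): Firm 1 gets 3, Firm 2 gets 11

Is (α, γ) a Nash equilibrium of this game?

At (α, γ), Firm 1 earns 13; switching to β would give 2, so Firm 1 has no profitable deviation.
Firm 2 earns 15; switching to δ would give 2, so Firm 2 has no profitable deviation.
Neither player can gain by a unilateral deviation, so this profile is a Nash equilibrium.

Yes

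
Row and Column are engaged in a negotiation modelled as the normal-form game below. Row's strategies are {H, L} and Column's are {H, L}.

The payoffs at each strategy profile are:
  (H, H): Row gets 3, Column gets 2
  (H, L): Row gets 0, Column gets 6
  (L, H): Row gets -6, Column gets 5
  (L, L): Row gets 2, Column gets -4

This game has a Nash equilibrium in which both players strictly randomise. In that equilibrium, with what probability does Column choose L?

Let q be the probability that Column plays H. In a completely mixed equilibrium, Row must be indifferent between H and L.
Row's expected payoff from H is 3q; from L it is −6q + 2(1−q).
Setting these equal: 3q = −8q + 2, so q = 2/11.
Therefore Column plays L with probability 1 − 2/11 = 9/11.

9/11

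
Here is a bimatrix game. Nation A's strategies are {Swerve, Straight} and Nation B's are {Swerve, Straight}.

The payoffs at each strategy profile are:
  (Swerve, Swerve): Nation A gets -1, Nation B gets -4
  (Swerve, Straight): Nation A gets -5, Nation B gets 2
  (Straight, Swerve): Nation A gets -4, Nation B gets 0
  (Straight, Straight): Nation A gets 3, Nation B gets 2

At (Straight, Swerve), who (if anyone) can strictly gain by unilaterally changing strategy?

Nation A at (Straight, Swerve) earns -4; deviating to Swerve yields -1 — a strict improvement.
Nation B earns 0; deviating to Straight yields 2 — a strict improvement.
Both Nation A and Nation B have strictly profitable deviations.

Both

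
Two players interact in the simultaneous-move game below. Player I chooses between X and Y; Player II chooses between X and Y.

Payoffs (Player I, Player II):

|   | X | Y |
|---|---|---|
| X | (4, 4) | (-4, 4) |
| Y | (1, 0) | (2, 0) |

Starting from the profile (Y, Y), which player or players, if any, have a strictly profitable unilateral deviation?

Player I at (Y, Y) earns 2; deviating to X yields -4 — not better.
Player II earns 0; deviating to X yields 0 — not better.
Neither player can strictly improve; the profile is a Nash equilibrium.

Neither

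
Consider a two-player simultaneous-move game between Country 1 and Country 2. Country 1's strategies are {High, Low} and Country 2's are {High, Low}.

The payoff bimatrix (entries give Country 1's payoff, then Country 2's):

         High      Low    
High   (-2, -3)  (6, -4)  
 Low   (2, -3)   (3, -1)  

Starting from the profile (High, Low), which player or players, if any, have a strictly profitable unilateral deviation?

Country 2

Country 1 at (High, Low) earns 6; deviating to Low yields 3 — not better.
Country 2 earns -4; deviating to High yields -3 — a strict improvement.
Only Country 2 has a strictly profitable deviation.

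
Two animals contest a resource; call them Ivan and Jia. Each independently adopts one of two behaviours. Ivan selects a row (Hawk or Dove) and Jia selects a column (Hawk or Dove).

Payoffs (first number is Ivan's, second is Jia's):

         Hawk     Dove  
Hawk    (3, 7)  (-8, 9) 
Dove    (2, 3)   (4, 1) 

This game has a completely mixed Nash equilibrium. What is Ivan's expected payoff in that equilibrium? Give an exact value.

28/13

First find q, the probability Jia plays Hawk, from Ivan's indifference between Hawk and Dove: 3q − 8(1−q) = 2q + 4(1−q), giving q = 12/13.
Since Ivan is indifferent in equilibrium, Ivan's expected payoff equals the payoff from either row against (12/13, 1/13). Using Hawk: 3(12/13) − 8(1/13) = 28/13.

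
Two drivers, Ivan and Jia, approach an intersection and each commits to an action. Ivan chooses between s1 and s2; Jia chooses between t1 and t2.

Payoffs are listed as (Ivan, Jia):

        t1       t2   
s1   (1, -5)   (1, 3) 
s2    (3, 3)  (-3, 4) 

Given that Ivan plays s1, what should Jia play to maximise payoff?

Against s1, Jia earns -5 from t1 and 3 from t2.
So t2 is the best response.

t2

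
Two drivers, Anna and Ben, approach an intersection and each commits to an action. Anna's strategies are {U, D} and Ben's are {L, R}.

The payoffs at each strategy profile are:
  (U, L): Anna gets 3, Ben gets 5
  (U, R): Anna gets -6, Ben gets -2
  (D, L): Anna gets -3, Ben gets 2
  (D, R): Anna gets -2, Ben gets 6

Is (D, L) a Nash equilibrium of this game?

No

At (D, L), Anna earns -3; switching to U would give 3, so Anna would deviate.
Ben earns 2; switching to R would give 6, so Ben would deviate.
Since at least one player can profitably deviate, this is not a Nash equilibrium.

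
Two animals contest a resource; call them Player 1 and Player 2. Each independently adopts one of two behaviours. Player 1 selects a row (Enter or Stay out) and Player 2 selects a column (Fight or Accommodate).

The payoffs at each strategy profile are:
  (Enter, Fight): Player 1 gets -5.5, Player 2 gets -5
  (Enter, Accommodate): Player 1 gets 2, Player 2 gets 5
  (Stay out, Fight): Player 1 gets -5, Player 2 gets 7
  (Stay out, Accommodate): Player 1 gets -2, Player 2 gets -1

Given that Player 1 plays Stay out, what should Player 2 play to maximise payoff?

Fight

Against Stay out, Player 2 earns 7 from Fight and -1 from Accommodate.
So Fight is the best response.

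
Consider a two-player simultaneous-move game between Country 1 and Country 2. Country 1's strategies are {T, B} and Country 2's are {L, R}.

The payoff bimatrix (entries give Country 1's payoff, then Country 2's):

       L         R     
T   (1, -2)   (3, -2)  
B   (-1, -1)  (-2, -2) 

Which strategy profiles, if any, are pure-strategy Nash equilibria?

(T, L): Country 1 gets 1 ≥ -1 from B, and Country 2 gets -2 ≥ -2 from R — Nash equilibrium.
(T, R): Country 1 gets 3 ≥ -2 from B, and Country 2 gets -2 ≥ -2 from L — Nash equilibrium.
(B, L): Country 1 prefers T (1 > -1) — not an equilibrium.
(B, R): Country 1 prefers T (3 > -2); Country 2 prefers L (-1 > -2) — not an equilibrium.

(T, L) and (T, R)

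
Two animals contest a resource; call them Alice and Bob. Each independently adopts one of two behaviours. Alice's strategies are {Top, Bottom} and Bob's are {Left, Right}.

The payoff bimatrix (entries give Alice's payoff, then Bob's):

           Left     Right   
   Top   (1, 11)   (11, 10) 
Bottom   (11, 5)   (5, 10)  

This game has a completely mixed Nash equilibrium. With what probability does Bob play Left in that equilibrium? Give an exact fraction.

Let q be the probability that Bob plays Left. In a completely mixed equilibrium, Alice must be indifferent between Top and Bottom.
Alice's expected payoff from Top is q + 11(1−q); from Bottom it is 11q + 5(1−q).
Setting these equal: −10q + 11 = 6q + 5, so q = 3/8.

3/8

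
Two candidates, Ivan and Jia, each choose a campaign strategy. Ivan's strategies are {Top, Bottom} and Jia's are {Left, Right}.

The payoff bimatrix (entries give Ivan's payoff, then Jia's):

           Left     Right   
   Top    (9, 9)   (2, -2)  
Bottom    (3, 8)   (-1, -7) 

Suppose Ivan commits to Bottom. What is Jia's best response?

Left

Against Bottom, Jia earns 8 from Left and -7 from Right.
So Left is the best response.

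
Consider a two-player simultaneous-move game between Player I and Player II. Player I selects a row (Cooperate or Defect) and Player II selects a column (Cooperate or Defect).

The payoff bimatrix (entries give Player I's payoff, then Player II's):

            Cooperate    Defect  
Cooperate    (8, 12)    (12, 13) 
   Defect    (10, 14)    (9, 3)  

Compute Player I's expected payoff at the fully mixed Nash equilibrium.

First find q, the probability Player II plays Cooperate, from Player I's indifference between Cooperate and Defect: 8q + 12(1−q) = 10q + 9(1−q), giving q = 3/5.
Since Player I is indifferent in equilibrium, Player I's expected payoff equals the payoff from either row against (3/5, 2/5). Using Cooperate: 8(3/5) + 12(2/5) = 48/5.

48/5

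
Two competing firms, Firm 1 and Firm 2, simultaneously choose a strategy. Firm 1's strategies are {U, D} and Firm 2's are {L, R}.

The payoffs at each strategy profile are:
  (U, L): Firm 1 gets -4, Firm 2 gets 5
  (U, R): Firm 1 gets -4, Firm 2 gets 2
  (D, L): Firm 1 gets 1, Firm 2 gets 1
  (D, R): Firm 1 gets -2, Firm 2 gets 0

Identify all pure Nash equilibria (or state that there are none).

(U, L): Firm 1 prefers D (1 > -4) — not an equilibrium.
(U, R): Firm 1 prefers D (-2 > -4); Firm 2 prefers L (5 > 2) — not an equilibrium.
(D, L): Firm 1 gets 1 ≥ -4 from U, and Firm 2 gets 1 ≥ 0 from R — Nash equilibrium.
(D, R): Firm 2 prefers L (1 > 0) — not an equilibrium.

(D, L)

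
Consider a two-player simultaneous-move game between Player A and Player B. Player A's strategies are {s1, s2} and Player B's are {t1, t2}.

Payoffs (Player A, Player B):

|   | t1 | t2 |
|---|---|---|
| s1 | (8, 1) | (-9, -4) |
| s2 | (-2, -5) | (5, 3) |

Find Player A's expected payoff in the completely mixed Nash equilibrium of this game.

First find y, the probability Player B plays t1, from Player A's indifference between s1 and s2: 8y − 9(1−y) = −2y + 5(1−y), giving y = 7/12.
Since Player A is indifferent in equilibrium, Player A's expected payoff equals the payoff from either row against (7/12, 5/12). Using s1: 8(7/12) − 9(5/12) = 11/12.

11/12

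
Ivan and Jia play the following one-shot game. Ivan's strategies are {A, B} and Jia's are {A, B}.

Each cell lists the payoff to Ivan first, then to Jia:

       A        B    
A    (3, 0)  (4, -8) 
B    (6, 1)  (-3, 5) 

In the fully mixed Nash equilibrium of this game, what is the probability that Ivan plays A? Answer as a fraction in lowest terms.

Let p be the probability that Ivan plays A. In a completely mixed equilibrium, Jia must be indifferent between A and B.
Jia's expected payoff from A is (1−p); from B it is −8p + 5(1−p).
Setting these equal: −p + 1 = −13p + 5, so p = 1/3.

1/3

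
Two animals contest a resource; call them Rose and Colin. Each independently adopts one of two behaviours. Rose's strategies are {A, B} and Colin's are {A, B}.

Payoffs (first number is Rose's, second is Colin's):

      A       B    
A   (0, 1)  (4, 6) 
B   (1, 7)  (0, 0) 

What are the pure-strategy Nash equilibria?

(A, A): Rose prefers B (1 > 0); Colin prefers B (6 > 1) — not an equilibrium.
(A, B): Rose gets 4 ≥ 0 from B, and Colin gets 6 ≥ 1 from A — Nash equilibrium.
(B, A): Rose gets 1 ≥ 0 from A, and Colin gets 7 ≥ 0 from B — Nash equilibrium.
(B, B): Rose prefers A (4 > 0); Colin prefers A (7 > 0) — not an equilibrium.

(A, B) and (B, A)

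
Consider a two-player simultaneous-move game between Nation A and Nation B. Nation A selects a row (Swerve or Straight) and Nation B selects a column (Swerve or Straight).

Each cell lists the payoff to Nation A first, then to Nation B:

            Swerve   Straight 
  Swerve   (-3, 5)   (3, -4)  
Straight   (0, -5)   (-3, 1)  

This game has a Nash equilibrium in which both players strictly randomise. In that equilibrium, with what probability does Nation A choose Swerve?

2/5

Let r be the probability that Nation A plays Swerve. In a completely mixed equilibrium, Nation B must be indifferent between Swerve and Straight.
Nation B's expected payoff from Swerve is 5r − 5(1−r); from Straight it is −4r + (1−r).
Setting these equal: 10r − 5 = −5r + 1, so r = 2/5.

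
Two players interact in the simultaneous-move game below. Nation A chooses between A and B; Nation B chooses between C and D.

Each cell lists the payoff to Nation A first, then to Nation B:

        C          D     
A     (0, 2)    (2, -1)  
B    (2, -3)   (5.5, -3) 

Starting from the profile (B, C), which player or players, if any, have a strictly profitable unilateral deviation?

Nation A at (B, C) earns 2; deviating to A yields 0 — not better.
Nation B earns -3; deviating to D yields -3 — not better.
Neither player can strictly improve; the profile is a Nash equilibrium.

Neither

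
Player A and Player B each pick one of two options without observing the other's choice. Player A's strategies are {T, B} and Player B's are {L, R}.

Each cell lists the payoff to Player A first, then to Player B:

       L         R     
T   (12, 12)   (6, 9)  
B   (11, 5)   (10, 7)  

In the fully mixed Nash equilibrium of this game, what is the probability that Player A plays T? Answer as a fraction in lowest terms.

Let p be the probability that Player A plays T. In a completely mixed equilibrium, Player B must be indifferent between L and R.
Player B's expected payoff from L is 12p + 5(1−p); from R it is 9p + 7(1−p).
Setting these equal: 7p + 5 = 2p + 7, so p = 2/5.

2/5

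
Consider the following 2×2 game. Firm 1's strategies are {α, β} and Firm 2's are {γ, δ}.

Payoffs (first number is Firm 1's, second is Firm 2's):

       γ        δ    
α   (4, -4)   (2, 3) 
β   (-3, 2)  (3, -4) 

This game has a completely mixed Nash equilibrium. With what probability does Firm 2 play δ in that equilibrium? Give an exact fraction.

7/8

Let q be the probability that Firm 2 plays γ. In a completely mixed equilibrium, Firm 1 must be indifferent between α and β.
Firm 1's expected payoff from α is 4q + 2(1−q); from β it is −3q + 3(1−q).
Setting these equal: 2q + 2 = −6q + 3, so q = 1/8.
Therefore Firm 2 plays δ with probability 1 − 1/8 = 7/8.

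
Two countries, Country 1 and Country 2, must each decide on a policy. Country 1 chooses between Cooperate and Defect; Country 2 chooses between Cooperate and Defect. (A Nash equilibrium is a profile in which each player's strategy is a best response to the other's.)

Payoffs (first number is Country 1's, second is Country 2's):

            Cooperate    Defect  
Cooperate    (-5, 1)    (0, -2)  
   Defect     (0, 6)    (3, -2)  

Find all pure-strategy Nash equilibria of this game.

(Cooperate, Cooperate): Country 1 prefers Defect (0 > -5) — not an equilibrium.
(Cooperate, Defect): Country 1 prefers Defect (3 > 0); Country 2 prefers Cooperate (1 > -2) — not an equilibrium.
(Defect, Cooperate): Country 1 gets 0 ≥ -5 from Cooperate, and Country 2 gets 6 ≥ -2 from Defect — Nash equilibrium.
(Defect, Defect): Country 2 prefers Cooperate (6 > -2) — not an equilibrium.

(Defect, Cooperate)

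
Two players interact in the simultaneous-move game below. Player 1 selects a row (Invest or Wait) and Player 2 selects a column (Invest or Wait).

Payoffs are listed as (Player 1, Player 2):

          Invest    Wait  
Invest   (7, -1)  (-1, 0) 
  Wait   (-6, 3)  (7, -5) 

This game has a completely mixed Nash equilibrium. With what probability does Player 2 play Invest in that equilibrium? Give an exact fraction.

8/21

Let c be the probability that Player 2 plays Invest. In a completely mixed equilibrium, Player 1 must be indifferent between Invest and Wait.
Player 1's expected payoff from Invest is 7c − (1−c); from Wait it is −6c + 7(1−c).
Setting these equal: 8c − 1 = −13c + 7, so c = 8/21.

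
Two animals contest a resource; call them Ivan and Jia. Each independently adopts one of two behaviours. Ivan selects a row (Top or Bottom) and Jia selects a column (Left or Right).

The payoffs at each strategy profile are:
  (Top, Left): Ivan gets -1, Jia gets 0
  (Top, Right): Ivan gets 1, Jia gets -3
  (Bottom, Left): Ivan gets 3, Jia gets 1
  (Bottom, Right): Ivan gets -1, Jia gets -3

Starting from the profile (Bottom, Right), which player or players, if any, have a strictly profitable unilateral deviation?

Ivan at (Bottom, Right) earns -1; deviating to Top yields 1 — a strict improvement.
Jia earns -3; deviating to Left yields 1 — a strict improvement.
Both Ivan and Jia have strictly profitable deviations.

Both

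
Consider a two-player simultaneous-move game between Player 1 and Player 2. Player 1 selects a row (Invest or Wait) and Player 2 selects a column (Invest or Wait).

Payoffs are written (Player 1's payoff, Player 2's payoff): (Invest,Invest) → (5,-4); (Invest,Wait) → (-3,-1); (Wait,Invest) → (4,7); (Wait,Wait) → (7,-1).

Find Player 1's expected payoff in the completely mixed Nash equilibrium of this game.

First find q, the probability Player 2 plays Invest, from Player 1's indifference between Invest and Wait: 5q − 3(1−q) = 4q + 7(1−q), giving q = 10/11.
Since Player 1 is indifferent in equilibrium, Player 1's expected payoff equals the payoff from either row against (10/11, 1/11). Using Invest: 5(10/11) − 3(1/11) = 47/11.

47/11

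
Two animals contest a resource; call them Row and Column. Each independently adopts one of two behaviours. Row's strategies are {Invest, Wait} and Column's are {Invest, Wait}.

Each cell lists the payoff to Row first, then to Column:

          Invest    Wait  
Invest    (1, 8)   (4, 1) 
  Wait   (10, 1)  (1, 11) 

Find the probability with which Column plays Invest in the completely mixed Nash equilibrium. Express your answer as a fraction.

1/4

Let c be the probability that Column plays Invest. In a completely mixed equilibrium, Row must be indifferent between Invest and Wait.
Row's expected payoff from Invest is c + 4(1−c); from Wait it is 10c + (1−c).
Setting these equal: −3c + 4 = 9c + 1, so c = 1/4.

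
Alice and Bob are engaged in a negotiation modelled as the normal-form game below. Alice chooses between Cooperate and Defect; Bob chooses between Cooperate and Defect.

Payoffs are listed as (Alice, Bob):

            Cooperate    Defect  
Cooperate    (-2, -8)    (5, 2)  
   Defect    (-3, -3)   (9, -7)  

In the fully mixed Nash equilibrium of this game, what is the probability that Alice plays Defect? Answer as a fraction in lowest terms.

Let x be the probability that Alice plays Cooperate. In a completely mixed equilibrium, Bob must be indifferent between Cooperate and Defect.
Bob's expected payoff from Cooperate is −8x − 3(1−x); from Defect it is 2x − 7(1−x).
Setting these equal: −5x − 3 = 9x − 7, so x = 2/7.
Therefore Alice plays Defect with probability 1 − 2/7 = 5/7.

5/7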